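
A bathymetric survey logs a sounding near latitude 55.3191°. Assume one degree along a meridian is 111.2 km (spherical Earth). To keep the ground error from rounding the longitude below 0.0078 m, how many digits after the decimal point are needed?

At 55.3191° one degree of longitude covers 111200 × cos 55.3191° ≈ 111200 × 0.5690 ≈ 63273.4 m.
Rounding to N decimal places gives at most 0.5 × 10⁻ᴺ degrees of error, i.e. 0.5 × 10⁻ᴺ × 63273.4 m.
Need 0.5 × 63273.4 × 10⁻ᴺ ≤ 0.0078 → 10⁻ᴺ ≤ 2.465e-07, so N ≥ 6.61.
So 7 decimal places suffice (0.00316 m); 6 would allow up to 0.0316 m.

7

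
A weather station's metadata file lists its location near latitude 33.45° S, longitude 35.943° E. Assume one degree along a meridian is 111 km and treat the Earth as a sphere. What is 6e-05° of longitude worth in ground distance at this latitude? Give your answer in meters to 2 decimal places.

At 33.45° a degree of longitude is 111000 × cos 33.45° ≈ 92614.8 m, so 6e-05° corresponds to 5.55689 m.

5.56 meters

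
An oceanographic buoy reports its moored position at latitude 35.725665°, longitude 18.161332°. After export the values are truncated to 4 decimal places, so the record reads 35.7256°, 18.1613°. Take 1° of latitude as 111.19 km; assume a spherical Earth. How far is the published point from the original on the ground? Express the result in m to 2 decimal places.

7.78 m

The latitude changed by +0.000065° and the longitude by +0.000032°.
N–S: 0.000065° × 111190 m/° = 7.22735 m.
E–W at 35.7256°: 0.000032° × 111190 × cos 35.7256° = 0.000032 × 111190 × 0.8118 ≈ 2.88853 m.
Distance: √(7.22735² + 2.88853²) ≈ 7.7832 m.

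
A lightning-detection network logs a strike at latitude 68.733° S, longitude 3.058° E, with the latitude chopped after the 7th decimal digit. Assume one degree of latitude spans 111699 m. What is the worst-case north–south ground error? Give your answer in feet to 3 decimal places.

Truncating at 7 decimal places can drop up to a full unit in the last place, so the latitude may be off by as much as 1e-07°.
So the N–S error is at most 1e-07 × 111699 = 0.0111699 m.
Converting: 0.0111699 m × 3.2808 ft/m ≈ 0.036647 ft.

0.037 feet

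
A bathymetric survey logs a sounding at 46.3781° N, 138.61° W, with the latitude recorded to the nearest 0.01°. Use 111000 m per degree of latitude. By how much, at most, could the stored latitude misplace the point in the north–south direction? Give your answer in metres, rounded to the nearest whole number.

Rounding to 2 decimal places leaves the latitude within ±0.005° of the true value.
So the N–S error is at most 0.005 × 111000 = 555 m.

555 metres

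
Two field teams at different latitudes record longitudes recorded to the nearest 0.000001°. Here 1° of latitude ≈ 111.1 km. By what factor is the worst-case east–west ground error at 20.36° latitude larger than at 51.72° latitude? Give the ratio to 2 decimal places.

Rounding to 6 decimal places leaves the longitude within ±5e-07° of the true value.
Error at 20.36° = 5e-07° × 111100 × cos 20.36° ≈ 0.05555 × 0.9375 = 0.05208 m.
Error at 51.72° = 5e-07° × 111100 × cos 51.72° ≈ 0.05555 × 0.6195 = 0.034414 m.
The ratio reduces to cos 20.36° / cos 51.72° = 0.9375/0.6195 ≈ 1.5133.

1.51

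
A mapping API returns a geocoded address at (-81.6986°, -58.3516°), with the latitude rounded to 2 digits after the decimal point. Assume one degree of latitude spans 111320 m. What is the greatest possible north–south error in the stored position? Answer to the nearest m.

Rounding to 2 decimal places leaves the latitude within ±0.005° of the true value.
So the N–S error is at most 0.005 × 111320 = 556.6 m.

557 m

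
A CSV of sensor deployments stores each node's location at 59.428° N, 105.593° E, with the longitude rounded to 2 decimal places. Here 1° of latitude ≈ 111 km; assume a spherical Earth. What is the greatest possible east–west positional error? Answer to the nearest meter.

282 meters

Rounding to 2 decimal places leaves the longitude within ±0.005° of the true value.
At latitude 59.428° a degree of longitude spans 111000 m × cos 59.428° = 111000 × 0.5086 ≈ 56456.9 m.
So at most 0.005° × 56456.9 ≈ 282.284 m east–west.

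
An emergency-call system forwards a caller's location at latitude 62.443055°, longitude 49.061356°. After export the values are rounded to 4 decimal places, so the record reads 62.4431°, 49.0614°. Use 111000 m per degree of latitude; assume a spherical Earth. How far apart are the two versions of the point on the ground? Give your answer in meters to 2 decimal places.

5.48 meters

The latitude changed by -0.000045° and the longitude by -0.000044°.
North–south shift: -0.000045 × 111000 = -4.995 m.
East–west at this latitude: -0.000044° × 111000 × cos 62.4431° ≈ -0.000044 × 51351.8 = -2.25948 m.
Distance: √(4.995² + 2.25948²) ≈ 5.48227 m.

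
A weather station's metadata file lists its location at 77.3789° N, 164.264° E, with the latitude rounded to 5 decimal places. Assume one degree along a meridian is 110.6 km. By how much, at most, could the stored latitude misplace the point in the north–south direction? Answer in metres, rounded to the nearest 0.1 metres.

Rounding to 5 decimal places leaves the latitude within ±5e-06° of the true value.
So the N–S error is at most 5e-06 × 110600 = 0.553 m.

0.6 metres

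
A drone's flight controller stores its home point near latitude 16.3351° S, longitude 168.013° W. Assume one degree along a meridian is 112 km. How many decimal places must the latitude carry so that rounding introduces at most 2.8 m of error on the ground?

5 decimal places

One degree of latitude covers 112000 m.
Rounding to N decimal places gives at most 0.5 × 10⁻ᴺ degrees of error, i.e. 0.5 × 10⁻ᴺ × 112000 m.
Need 0.5 × 112000 × 10⁻ᴺ ≤ 2.8 → 10⁻ᴺ ≤ 5.000e-05, so N ≥ 4.30.
So 5 decimal places suffice (0.56 m); 4 would allow up to 5.6 m.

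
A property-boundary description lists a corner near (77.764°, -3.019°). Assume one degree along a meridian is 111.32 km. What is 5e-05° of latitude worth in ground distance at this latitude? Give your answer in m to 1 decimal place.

5.6 m

Along a meridian 5e-05° is 5e-05 × 111320 = 5.566 m.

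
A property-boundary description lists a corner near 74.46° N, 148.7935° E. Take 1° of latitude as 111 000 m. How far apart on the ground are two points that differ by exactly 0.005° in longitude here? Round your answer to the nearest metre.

One degree of longitude here spans 111000 × cos 74.46° = 111000 × 0.2679 ≈ 29738.1 m; 0.005° of that is 148.691 m.

149 metres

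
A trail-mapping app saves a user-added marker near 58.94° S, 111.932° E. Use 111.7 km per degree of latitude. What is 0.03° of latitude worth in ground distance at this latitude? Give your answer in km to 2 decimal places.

3.35 km

0.03° × 111700 m/° = 3351 m.
That is 3351 m = 3.351 km.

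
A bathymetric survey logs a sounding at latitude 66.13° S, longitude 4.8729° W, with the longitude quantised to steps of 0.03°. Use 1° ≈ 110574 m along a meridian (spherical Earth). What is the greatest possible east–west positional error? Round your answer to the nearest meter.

With a 0.03° grid the true value lies within half a step, ±0.03°/2 = ±0.015°, of the stored one.
At latitude 66.13° a degree of longitude spans 110574 m × cos 66.13° = 110574 × 0.4047 ≈ 44745.2 m.
So at most 0.015° × 44745.2 ≈ 671.178 m east–west.

671 meters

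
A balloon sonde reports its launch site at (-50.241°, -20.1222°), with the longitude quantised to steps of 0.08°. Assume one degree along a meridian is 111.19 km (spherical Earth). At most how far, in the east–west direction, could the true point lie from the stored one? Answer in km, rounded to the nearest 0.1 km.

2.8 km

With a 0.08° grid the true value lies within half a step, ±0.08°/2 = ±0.04°, of the stored one.
At latitude 50.241° a degree of longitude spans 111190 m × cos 50.241° = 111190 × 0.6396 ≈ 71112.7 m.
Maximum E–W displacement: 0.04 × 71112.7 = 2844.51 m.
That is 2844.51 m = 2.8445 km.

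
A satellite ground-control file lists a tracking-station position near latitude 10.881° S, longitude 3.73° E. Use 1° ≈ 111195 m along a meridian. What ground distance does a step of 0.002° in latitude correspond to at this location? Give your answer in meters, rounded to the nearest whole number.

222 meters

0.002° × 111195 m/° = 222.39 m.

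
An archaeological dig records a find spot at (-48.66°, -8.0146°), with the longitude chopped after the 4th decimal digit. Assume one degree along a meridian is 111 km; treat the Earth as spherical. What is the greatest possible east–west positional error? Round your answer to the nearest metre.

7 metres

Truncating at 4 decimal places can drop up to a full unit in the last place, so the longitude may be off by as much as 0.0001°.
Parallels shrink by cos φ, so at 48.66° a degree of longitude is 111000 × 0.6605 ≈ 73318.4 m.
So at most 0.0001° × 73318.4 ≈ 7.33184 m east–west.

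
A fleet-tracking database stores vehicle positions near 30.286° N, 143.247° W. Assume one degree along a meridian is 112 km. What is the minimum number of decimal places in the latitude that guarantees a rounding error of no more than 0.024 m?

7

One degree of latitude covers 112000 m.
With N decimal places the half-ulp bound is 0.5·10⁻ᴺ°, or 0.5·10⁻ᴺ × 112000 m on the ground.
Need 0.5 × 112000 × 10⁻ᴺ ≤ 0.024 → 10⁻ᴺ ≤ 4.286e-07, so N ≥ 6.37.
So 7 decimal places suffice (0.0056 m); 6 would allow up to 0.056 m.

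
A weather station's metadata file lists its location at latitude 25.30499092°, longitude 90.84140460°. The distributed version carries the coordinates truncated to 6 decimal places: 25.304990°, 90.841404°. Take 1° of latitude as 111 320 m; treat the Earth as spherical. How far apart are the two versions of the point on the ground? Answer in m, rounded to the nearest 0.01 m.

0.12 m

The latitude changed by +0.00000092° and the longitude by +0.00000060°.
North–south shift: 0.00000092 × 111320 = 0.102414 m.
E–W at 25.305°: 0.00000060° × 111320 × cos 25.305° = 0.00000060 × 111320 × 0.9040 ≈ 0.060383 m.
Combined displacement = (0.102414² + 0.060383²)^½ ≈ 0.11889 m.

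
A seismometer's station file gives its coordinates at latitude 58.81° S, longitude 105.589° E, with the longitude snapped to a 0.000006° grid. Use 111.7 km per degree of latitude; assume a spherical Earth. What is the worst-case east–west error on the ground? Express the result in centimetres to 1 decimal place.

With a 0.000006° grid the true value lies within half a step, ±0.000006°/2 = ±3e-06°, of the stored one.
Parallels shrink by cos φ, so at 58.81° a degree of longitude is 111700 × 0.5179 ≈ 57846.9 m.
Maximum E–W displacement: 3e-06 × 57846.9 = 0.173541 m.
That is 0.173541 m = 17.354 cm.

17.4 centimetres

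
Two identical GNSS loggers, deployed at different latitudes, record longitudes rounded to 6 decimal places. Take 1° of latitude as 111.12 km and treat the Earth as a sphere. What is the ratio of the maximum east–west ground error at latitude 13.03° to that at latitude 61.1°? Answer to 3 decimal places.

Rounding to 6 decimal places leaves the longitude within ±5e-07° of the true value.
Error at 13.03° = 5e-07° × 111120 × cos 13.03° ≈ 0.05556 × 0.9743 = 0.054129 m.
Error at 61.1° = 5e-07° × 111120 × cos 61.1° ≈ 0.05556 × 0.4833 = 0.026851 m.
Ratio: 0.054129 / 0.026851 = cos 13.03° / cos 61.1° ≈ 2.0159.

2.016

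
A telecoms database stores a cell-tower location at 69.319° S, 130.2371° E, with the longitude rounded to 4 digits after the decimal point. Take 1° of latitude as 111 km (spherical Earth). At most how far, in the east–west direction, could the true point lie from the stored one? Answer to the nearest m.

Rounding to 4 decimal places leaves the longitude within ±5e-05° of the true value.
At latitude 69.319° a degree of longitude spans 111000 m × cos 69.319° = 111000 × 0.3532 ≈ 39201.3 m.
Maximum E–W displacement: 5e-05 × 39201.3 = 1.96006 m.

2 m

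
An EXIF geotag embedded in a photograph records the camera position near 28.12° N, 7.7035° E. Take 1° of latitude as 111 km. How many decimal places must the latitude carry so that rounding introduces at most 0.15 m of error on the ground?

6 decimal places

One degree of latitude covers 111000 m.
Rounding to N decimal places gives at most 0.5 × 10⁻ᴺ degrees of error, i.e. 0.5 × 10⁻ᴺ × 111000 m.
Need 0.5 × 111000 × 10⁻ᴺ ≤ 0.15 → 10⁻ᴺ ≤ 2.703e-06, so N ≥ 5.57.
At 5 places the error can reach 0.555 m, but 6 places keeps it to 0.0555 m.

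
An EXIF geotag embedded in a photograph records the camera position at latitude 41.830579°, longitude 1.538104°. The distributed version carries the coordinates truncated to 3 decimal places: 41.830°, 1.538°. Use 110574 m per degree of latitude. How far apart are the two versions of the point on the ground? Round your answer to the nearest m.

65 m

Δlat = 41.830579 − 41.830 = +0.000579°; Δlon = 1.538104 − 1.538 = +0.000104°.
North–south shift: 0.000579 × 110574 = 64.0223 m.
E–W at 41.83°: 0.000104° × 110574 × cos 41.83° = 0.000104 × 110574 × 0.7451 ≈ 8.56873 m.
Distance: √(64.0223² + 8.56873²) ≈ 64.5932 m.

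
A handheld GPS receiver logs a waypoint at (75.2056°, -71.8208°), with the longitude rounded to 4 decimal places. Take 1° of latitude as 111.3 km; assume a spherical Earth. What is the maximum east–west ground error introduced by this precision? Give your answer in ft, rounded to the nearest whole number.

5 ft

Rounding to 4 decimal places leaves the longitude within ±5e-05° of the true value.
At latitude 75.2056° a degree of longitude spans 111300 m × cos 75.2056° = 111300 × 0.2554 ≈ 28420.6 m.
Maximum E–W displacement: 5e-05 × 28420.6 = 1.42103 m.
In feet: 1.42103 m ÷ 0.3048 ≈ 4.6622 ft.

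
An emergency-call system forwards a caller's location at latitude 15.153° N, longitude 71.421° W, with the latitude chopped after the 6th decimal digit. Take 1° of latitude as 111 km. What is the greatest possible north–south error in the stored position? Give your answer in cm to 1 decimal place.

11.1 cm

Truncating at 6 decimal places can drop up to a full unit in the last place, so the latitude may be off by as much as 1e-06°.
So the N–S error is at most 1e-06 × 111000 = 0.111 m.
That is 0.111 m = 11.1 cm.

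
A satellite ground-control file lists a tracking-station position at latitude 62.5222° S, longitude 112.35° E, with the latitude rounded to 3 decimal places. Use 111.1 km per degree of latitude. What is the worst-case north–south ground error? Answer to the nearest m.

Rounding to 3 decimal places leaves the latitude within ±0.0005° of the true value.
North–south distance: 0.0005° × 111100 m/° = 55.55 m.

56 m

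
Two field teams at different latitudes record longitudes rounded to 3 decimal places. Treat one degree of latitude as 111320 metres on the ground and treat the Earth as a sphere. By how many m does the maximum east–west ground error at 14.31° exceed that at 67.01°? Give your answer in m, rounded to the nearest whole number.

Rounding to 3 decimal places leaves the longitude within ±0.0005° of the true value.
At 14.31°: 0.0005° × 111320 × cos 14.31° = 0.0005 × 111320 × 0.9690 ≈ 53.933 m.
Error at 67.01° = 0.0005° × 111320 × cos 67.01° ≈ 55.66 × 0.3906 = 21.739 m.
So the lower-latitude error exceeds the higher by 53.933 − 21.739 = 32.194 m.

32 m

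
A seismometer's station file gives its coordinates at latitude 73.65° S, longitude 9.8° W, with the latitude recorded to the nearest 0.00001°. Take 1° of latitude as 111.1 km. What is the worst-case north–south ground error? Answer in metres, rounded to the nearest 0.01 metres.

0.56 metres

Rounding to 5 decimal places leaves the latitude within ±5e-06° of the true value.
So the N–S error is at most 5e-06 × 111100 = 0.5555 m.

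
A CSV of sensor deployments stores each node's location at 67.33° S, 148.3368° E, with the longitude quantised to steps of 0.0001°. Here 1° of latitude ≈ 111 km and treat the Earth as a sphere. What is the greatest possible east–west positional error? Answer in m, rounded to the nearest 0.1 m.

With a 0.0001° grid the true value lies within half a step, ±0.0001°/2 = ±5e-05°, of the stored one.
At latitude 67.33° a degree of longitude spans 111000 m × cos 67.33° = 111000 × 0.3854 ≈ 42781.9 m.
So at most 5e-05° × 42781.9 ≈ 2.1391 m east–west.

2.1 m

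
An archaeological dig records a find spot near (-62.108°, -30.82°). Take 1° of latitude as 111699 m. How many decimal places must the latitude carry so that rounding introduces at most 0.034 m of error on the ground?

7

One degree of latitude covers 111699 m.
N decimal places → at most half a unit in the last place, 0.5 × 10⁻ᴺ° = 111699/2 × 10⁻ᴺ m.
Setting 55849.5 × 10⁻ᴺ ≤ 0.034 gives 10ᴺ ≥ 1.643e+06, i.e. N ≥ 6.22.
At 6 places the error can reach 0.0558 m, but 7 places keeps it to 0.00558 m.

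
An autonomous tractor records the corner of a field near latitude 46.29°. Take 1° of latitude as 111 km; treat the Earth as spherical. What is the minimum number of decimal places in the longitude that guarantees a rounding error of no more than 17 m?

At 46.29° one degree of longitude covers 111000 × cos 46.29° ≈ 111000 × 0.6910 ≈ 76702 m.
With N decimal places the half-ulp bound is 0.5·10⁻ᴺ°, or 0.5·10⁻ᴺ × 76702 m on the ground.
Setting 38351 × 10⁻ᴺ ≤ 17 gives 10ᴺ ≥ 2256, i.e. N ≥ 3.35.
So 4 decimal places suffice (3.84 m); 3 would allow up to 38.4 m.

4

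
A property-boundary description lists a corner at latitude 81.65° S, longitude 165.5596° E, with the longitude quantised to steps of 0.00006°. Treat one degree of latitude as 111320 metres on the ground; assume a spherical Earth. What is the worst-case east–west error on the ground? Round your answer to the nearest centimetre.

48 centimetres

With a 0.00006° grid the true value lies within half a step, ±0.00006°/2 = ±3e-05°, of the stored one.
At latitude 81.65° a degree of longitude spans 111320 m × cos 81.65° = 111320 × 0.1452 ≈ 16165.9 m.
So at most 3e-05° × 16165.9 ≈ 0.484976 m east–west.
That is 0.484976 m = 48.498 cm.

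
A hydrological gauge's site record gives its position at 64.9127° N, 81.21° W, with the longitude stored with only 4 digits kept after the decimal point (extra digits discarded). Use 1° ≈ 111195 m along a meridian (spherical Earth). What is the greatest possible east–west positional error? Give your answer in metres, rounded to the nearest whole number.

5 metres

Truncating at 4 decimal places can drop up to a full unit in the last place, so the longitude may be off by as much as 0.0001°.
One degree of longitude at 64.9127° is 111195 × cos 64.9127° ≈ 111195 × 0.4240 = 47146.5 m.
So at most 0.0001° × 47146.5 ≈ 4.71465 m east–west.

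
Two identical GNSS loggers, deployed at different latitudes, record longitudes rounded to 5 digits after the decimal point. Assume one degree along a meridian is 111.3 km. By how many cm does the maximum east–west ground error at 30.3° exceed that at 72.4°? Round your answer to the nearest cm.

Rounding to 5 decimal places leaves the longitude within ±5e-06° of the true value.
At 30.3°: 5e-06° × 111300 × cos 30.3° = 5e-06 × 111300 × 0.8634 ≈ 0.48048 m.
Error at 72.4° = 5e-06° × 111300 × cos 72.4° ≈ 0.5565 × 0.3024 = 0.16827 m.
Difference: 0.48048 − 0.16827 = 0.31221 m.
That is 0.312211 m = 31.221 cm.

31 cm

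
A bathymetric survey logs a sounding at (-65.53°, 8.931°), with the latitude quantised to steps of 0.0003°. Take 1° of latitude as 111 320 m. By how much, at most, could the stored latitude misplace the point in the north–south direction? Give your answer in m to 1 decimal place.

With a 0.0003° grid the true value lies within half a step, ±0.0003°/2 = ±0.00015°, of the stored one.
North–south distance: 0.00015° × 111320 m/° = 16.698 m.

16.7 m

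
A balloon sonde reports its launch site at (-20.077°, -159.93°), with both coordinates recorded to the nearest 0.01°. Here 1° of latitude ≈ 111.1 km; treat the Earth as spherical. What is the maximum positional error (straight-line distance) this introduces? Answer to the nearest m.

762 m

Rounding to 2 decimal places leaves each coordinate within ±0.005° of the true value.
N–S: 0.005° × 111100 m/° = 555.5 m.
East–west component at 20.077°: 0.005° × 111100 × cos 20.077° ≈ 0.005 × 104349 ≈ 521.743 m.
The two errors are perpendicular, so the maximum displacement is √(555.5² + 521.743²) ≈ 762.1 m.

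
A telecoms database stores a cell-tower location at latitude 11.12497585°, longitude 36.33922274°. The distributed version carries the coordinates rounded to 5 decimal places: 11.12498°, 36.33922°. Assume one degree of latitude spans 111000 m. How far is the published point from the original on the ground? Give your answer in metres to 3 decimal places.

0.549 metres

The latitude changed by -0.00000415° and the longitude by +0.00000274°.
N–S: -0.00000415° × 111000 m/° = -0.46065 m.
East–west at this latitude: 0.00000274° × 111000 × cos 11.125° ≈ 0.00000274 × 108914 = 0.298425 m.
Hypotenuse of the two orthogonal shifts: √(0.46065² + 0.298425²) = 0.548868 m.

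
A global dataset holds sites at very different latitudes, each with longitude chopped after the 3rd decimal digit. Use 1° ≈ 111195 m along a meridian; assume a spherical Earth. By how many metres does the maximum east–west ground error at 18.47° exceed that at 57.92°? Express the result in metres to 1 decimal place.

46.4 metres

Truncating at 3 decimal places can drop up to a full unit in the last place, so the longitude may be off by as much as 0.001°.
At 18.47°: 0.001° × 111195 × cos 18.47° = 0.001 × 111195 × 0.9485 ≈ 105.47 m.
Error at 57.92° = 0.001° × 111195 × cos 57.92° ≈ 111.2 × 0.5311 = 59.056 m.
Difference: 105.47 − 59.056 = 46.411 m.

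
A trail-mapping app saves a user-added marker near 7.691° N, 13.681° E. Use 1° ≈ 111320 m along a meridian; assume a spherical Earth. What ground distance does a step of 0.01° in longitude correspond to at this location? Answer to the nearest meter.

One degree of longitude here spans 111320 × cos 7.691° = 111320 × 0.9910 ≈ 110319 m; 0.01° of that is 1103.19 m.

1103 meters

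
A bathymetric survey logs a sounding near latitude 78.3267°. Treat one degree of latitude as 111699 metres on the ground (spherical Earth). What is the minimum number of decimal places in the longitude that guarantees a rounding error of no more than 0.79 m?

At 78.3267° one degree of longitude covers 111699 × cos 78.3267° ≈ 111699 × 0.2023 ≈ 22600.2 m.
Rounding to N decimal places gives at most 0.5 × 10⁻ᴺ degrees of error, i.e. 0.5 × 10⁻ᴺ × 22600.2 m.
Need 0.5 × 22600.2 × 10⁻ᴺ ≤ 0.79 → 10⁻ᴺ ≤ 6.991e-05, so N ≥ 4.16.
At 4 places the error can reach 1.13 m, but 5 places keeps it to 0.113 m.

5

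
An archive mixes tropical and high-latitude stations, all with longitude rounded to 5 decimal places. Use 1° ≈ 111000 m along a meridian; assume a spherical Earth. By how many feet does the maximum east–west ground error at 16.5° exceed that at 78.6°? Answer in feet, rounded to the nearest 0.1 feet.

1.4 feet

Rounding to 5 decimal places leaves the longitude within ±5e-06° of the true value.
Error at 16.5° = 5e-06° × 111000 × cos 16.5° ≈ 0.555 × 0.9588 = 0.53214 m.
At 78.6°: 5e-06° × 111000 × cos 78.6° = 5e-06 × 111000 × 0.1977 ≈ 0.1097 m.
So the lower-latitude error exceeds the higher by 0.53214 − 0.1097 = 0.42245 m.
Converting: 0.422445 m × 3.2808 ft/m ≈ 1.386 ft.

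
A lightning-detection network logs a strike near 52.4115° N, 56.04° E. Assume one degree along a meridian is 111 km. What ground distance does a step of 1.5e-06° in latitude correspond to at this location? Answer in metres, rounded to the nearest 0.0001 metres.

0.1665 metres

Along a meridian 1.5e-06° is 1.5e-06 × 111000 = 0.1665 m.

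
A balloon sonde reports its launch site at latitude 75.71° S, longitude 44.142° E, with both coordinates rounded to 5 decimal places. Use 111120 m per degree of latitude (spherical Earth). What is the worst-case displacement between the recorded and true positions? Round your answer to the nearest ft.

Rounding to 5 decimal places leaves each coordinate within ±5e-06° of the true value.
North–south component: 5e-06° × 111120 = 0.5556 m.
E–W at 75.71°: 5e-06° × 111120 × cos 75.71° = 5e-06 × 111120 × 0.2468 ≈ 0.137139 m.
Combining orthogonally: (0.5556² + 0.137139²)^½ ≈ 0.572275 m.
Converting: 0.572275 m × 3.2808 ft/m ≈ 1.8775 ft.

2 ft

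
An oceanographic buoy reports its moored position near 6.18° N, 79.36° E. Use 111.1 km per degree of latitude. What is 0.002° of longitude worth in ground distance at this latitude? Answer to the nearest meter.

221 meters

At 6.18° a degree of longitude is 111100 × cos 6.18° ≈ 110454 m, so 0.002° corresponds to 220.909 m.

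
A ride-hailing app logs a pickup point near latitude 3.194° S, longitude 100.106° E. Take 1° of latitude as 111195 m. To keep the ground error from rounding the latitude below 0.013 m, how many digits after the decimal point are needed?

One degree of latitude covers 111195 m.
With N decimal places the half-ulp bound is 0.5·10⁻ᴺ°, or 0.5·10⁻ᴺ × 111195 m on the ground.
Setting 55597.5 × 10⁻ᴺ ≤ 0.013 gives 10ᴺ ≥ 4.277e+06, i.e. N ≥ 6.63.
At 6 places the error can reach 0.0556 m, but 7 places keeps it to 0.00556 m.

7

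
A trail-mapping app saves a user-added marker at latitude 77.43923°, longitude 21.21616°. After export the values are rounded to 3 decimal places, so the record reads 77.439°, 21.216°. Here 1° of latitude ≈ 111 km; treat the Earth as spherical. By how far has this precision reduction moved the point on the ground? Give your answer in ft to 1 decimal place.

The latitude changed by +0.00023° and the longitude by +0.00016°.
North–south shift: 0.00023 × 111000 = 25.53 m.
E–W at 77.439°: 0.00016° × 111000 × cos 77.439° = 0.00016 × 111000 × 0.2175 ≈ 3.86243 m.
Hypotenuse of the two orthogonal shifts: √(25.53² + 3.86243²) = 25.8205 m.
Converting: 25.8205 m × 3.2808 ft/m ≈ 84.713 ft.

84.7 ft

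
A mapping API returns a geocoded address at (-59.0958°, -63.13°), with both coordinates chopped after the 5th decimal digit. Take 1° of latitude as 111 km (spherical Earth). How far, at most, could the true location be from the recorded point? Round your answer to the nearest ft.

Truncating at 5 decimal places can drop up to a full unit in the last place, so each coordinate may be off by as much as 1e-05°.
Latitude error → 1e-05 × 111000 = 1.11 m along the meridian.
E–W at 59.0958°: 1e-05° × 111000 × cos 59.0958° = 1e-05 × 111000 × 0.5136 ≈ 0.570101 m.
Worst case both components are at the extreme and orthogonal: √(1.11² + 0.570101²) ≈ 1.24784 m.
Converting: 1.24784 m × 3.2808 ft/m ≈ 4.094 ft.

4 ft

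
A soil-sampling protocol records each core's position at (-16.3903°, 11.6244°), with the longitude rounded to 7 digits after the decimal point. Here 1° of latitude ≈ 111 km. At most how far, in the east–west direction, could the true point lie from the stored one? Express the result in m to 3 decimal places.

0.005 m

Rounding to 7 decimal places leaves the longitude within ±5e-08° of the true value.
Parallels shrink by cos φ, so at 16.3903° a degree of longitude is 111000 × 0.9594 ≈ 106489 m.
Maximum E–W displacement: 5e-08 × 106489 = 0.00532446 m.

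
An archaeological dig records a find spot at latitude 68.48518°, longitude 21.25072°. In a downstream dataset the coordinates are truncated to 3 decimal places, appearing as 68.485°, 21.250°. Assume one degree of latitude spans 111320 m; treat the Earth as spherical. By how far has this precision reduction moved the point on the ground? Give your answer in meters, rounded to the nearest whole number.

36 meters

Δlat = 68.48518 − 68.485 = +0.00018°; Δlon = 21.25072 − 21.250 = +0.00072°.
N–S: 0.00018° × 111320 m/° = 20.0376 m.
East–west at this latitude: 0.00072° × 111320 × cos 68.485° ≈ 0.00072 × 40826 = 29.3947 m.
Hypotenuse of the two orthogonal shifts: √(20.0376² + 29.3947²) = 35.5747 m.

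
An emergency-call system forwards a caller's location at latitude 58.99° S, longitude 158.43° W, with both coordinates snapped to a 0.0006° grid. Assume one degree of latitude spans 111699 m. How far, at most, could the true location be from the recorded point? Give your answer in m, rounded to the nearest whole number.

With a 0.0006° grid the true value lies within half a step, ±0.0006°/2 = ±0.0003°, of the stored one.
N–S: 0.0003° × 111699 m/° = 33.5097 m.
Longitude error → 0.0003 × 111699 × cos 58.99° = 0.0003 × 111699 × 0.5152 ≈ 17.2638 m.
Combining orthogonally: (33.5097² + 17.2638²)^½ ≈ 37.6953 m.

38 m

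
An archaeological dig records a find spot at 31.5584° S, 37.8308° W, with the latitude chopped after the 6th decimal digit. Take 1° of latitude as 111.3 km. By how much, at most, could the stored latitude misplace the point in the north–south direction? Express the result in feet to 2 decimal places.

Truncating at 6 decimal places can drop up to a full unit in the last place, so the latitude may be off by as much as 1e-06°.
North–south distance: 1e-06° × 111300 m/° = 0.1113 m.
In feet: 0.1113 m ÷ 0.3048 ≈ 0.36516 ft.

0.37 feet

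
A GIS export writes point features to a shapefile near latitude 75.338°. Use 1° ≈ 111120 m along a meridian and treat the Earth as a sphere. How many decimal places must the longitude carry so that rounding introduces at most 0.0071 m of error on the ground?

At 75.338° one degree of longitude covers 111120 × cos 75.338° ≈ 111120 × 0.2531 ≈ 28126.3 m.
Rounding to N decimal places gives at most 0.5 × 10⁻ᴺ degrees of error, i.e. 0.5 × 10⁻ᴺ × 28126.3 m.
Need 0.5 × 28126.3 × 10⁻ᴺ ≤ 0.0071 → 10⁻ᴺ ≤ 5.049e-07, so N ≥ 6.30.
At 6 places the error can reach 0.0141 m, but 7 places keeps it to 0.00141 m.

7 decimal places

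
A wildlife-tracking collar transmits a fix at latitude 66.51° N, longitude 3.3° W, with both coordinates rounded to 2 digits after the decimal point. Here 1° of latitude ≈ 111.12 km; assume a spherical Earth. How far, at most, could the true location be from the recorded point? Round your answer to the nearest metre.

Rounding to 2 decimal places leaves each coordinate within ±0.005° of the true value.
North–south component: 0.005° × 111120 = 555.6 m.
Longitude error → 0.005 × 111120 × cos 66.51° = 0.005 × 111120 × 0.3986 ≈ 221.456 m.
The two errors are perpendicular, so the maximum displacement is √(555.6² + 221.456²) ≈ 598.109 m.

598 metres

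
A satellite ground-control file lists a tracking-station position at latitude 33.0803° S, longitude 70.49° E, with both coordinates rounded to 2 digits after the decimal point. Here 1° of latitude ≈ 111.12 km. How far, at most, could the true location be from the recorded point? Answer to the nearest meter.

725 meters

Rounding to 2 decimal places leaves each coordinate within ±0.005° of the true value.
Latitude error → 0.005 × 111120 = 555.6 m along the meridian.
E–W at 33.0803°: 0.005° × 111120 × cos 33.0803° = 0.005 × 111120 × 0.8379 ≈ 465.541 m.
The two errors are perpendicular, so the maximum displacement is √(555.6² + 465.541²) ≈ 724.858 m.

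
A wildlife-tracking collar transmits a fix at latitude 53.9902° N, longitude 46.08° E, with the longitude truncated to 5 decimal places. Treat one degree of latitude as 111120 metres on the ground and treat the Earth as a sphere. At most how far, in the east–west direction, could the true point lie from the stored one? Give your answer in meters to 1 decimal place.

0.7 meters

Truncating at 5 decimal places can drop up to a full unit in the last place, so the longitude may be off by as much as 1e-05°.
At latitude 53.9902° a degree of longitude spans 111120 m × cos 53.9902° = 111120 × 0.5879 ≈ 65330.1 m.
Maximum E–W displacement: 1e-05 × 65330.1 = 0.653301 m.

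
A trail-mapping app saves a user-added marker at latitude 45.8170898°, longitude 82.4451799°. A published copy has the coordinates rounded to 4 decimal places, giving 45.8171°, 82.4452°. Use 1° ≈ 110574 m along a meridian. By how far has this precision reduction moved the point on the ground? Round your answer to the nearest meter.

Δlat = 45.8170898 − 45.8171 = -0.0000102°; Δlon = 82.4451799 − 82.4452 = -0.0000201°.
North–south shift: -0.0000102 × 110574 = -1.12785 m.
East–west at this latitude: -0.0000201° × 110574 × cos 45.8171° ≈ -0.0000201 × 77064.7 = -1.549 m.
Combined displacement = (1.12785² + 1.549²)^½ ≈ 1.9161 m.

2 meters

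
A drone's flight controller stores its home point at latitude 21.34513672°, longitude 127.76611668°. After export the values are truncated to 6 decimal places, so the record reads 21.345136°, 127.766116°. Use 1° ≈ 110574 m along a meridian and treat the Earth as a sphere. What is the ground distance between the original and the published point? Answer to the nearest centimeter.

11 centimeters

Δlat = 21.34513672 − 21.345136 = +0.00000072°; Δlon = 127.76611668 − 127.766116 = +0.00000068°.
N–S: 0.00000072° × 110574 m/° = 0.0796133 m.
East–west at this latitude: 0.00000068° × 110574 × cos 21.3451° ≈ 0.00000068 × 102989 = 0.0700326 m.
Distance: √(0.0796133² + 0.0700326²) ≈ 0.106032 m.
That is 0.106032 m = 10.603 cm.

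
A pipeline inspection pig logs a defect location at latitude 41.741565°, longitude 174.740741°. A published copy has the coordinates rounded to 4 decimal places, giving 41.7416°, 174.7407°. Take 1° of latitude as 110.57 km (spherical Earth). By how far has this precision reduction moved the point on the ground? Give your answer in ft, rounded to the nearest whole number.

17 ft

Δlat = 41.741565 − 41.7416 = -0.000035°; Δlon = 174.740741 − 174.7407 = +0.000041°.
North–south shift: -0.000035 × 110570 = -3.86995 m.
East–west at this latitude: 0.000041° × 110570 × cos 41.7416° ≈ 0.000041 × 82502.4 = 3.3826 m.
Hypotenuse of the two orthogonal shifts: √(3.86995² + 3.3826²) = 5.13989 m.
In feet: 5.13989 m ÷ 0.3048 ≈ 16.863 ft.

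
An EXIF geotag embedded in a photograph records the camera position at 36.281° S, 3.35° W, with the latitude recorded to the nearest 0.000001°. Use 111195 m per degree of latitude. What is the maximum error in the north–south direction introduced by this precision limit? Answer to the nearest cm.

Rounding to 6 decimal places leaves the latitude within ±5e-07° of the true value.
North–south distance: 5e-07° × 111195 m/° = 0.0555975 m.
That is 0.0555975 m = 5.5597 cm.

6 cm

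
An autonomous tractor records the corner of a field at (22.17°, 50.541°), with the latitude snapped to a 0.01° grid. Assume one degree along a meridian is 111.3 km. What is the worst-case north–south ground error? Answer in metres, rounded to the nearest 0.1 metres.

556.5 metres

With a 0.01° grid the true value lies within half a step, ±0.01°/2 = ±0.005°, of the stored one.
So the N–S error is at most 0.005 × 111300 = 556.5 m.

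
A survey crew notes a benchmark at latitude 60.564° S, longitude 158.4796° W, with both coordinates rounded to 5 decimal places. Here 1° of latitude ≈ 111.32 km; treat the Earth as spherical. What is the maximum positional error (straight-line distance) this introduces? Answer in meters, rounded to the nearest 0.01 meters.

Rounding to 5 decimal places leaves each coordinate within ±5e-06° of the true value.
Latitude error → 5e-06 × 111320 = 0.5566 m along the meridian.
Longitude error → 5e-06 × 111320 × cos 60.564° = 5e-06 × 111320 × 0.4915 ≈ 0.273542 m.
Combining orthogonally: (0.5566² + 0.273542²)^½ ≈ 0.620184 m.

0.62 meters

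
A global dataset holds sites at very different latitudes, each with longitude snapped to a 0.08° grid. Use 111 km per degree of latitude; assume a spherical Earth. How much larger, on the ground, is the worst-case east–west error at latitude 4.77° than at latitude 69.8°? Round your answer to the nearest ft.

With a 0.08° grid the true value lies within half a step, ±0.08°/2 = ±0.04°, of the stored one.
Error at 4.77° = 0.04° × 111000 × cos 4.77° ≈ 4440 × 0.9965 = 4424.6 m.
Error at 69.8° = 0.04° × 111000 × cos 69.8° ≈ 4440 × 0.3453 = 1533.1 m.
So the lower-latitude error exceeds the higher by 4424.6 − 1533.1 = 2891.5 m.
In feet: 2891.5 m ÷ 0.3048 ≈ 9486.5 ft.

9487 ft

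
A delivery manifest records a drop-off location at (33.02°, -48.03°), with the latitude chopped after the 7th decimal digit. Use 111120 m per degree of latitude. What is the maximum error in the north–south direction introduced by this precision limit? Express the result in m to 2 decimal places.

Truncating at 7 decimal places can drop up to a full unit in the last place, so the latitude may be off by as much as 1e-07°.
North–south distance: 1e-07° × 111120 m/° = 0.011112 m.

0.01 m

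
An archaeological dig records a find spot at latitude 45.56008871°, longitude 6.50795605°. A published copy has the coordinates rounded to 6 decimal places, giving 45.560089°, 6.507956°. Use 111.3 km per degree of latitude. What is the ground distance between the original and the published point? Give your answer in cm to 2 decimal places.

Δlat = 45.56008871 − 45.560089 = -0.00000029°; Δlon = 6.50795605 − 6.507956 = +0.00000005°.
North–south shift: -0.00000029 × 111300 = -0.032277 m.
E–W at 45.5601°: 0.00000005° × 111300 × cos 45.5601° = 0.00000005 × 111300 × 0.7002 ≈ 0.0038964 m.
Hypotenuse of the two orthogonal shifts: √(0.032277² + 0.0038964²) = 0.0325113 m.
That is 0.0325113 m = 3.2511 cm.

3.25 cm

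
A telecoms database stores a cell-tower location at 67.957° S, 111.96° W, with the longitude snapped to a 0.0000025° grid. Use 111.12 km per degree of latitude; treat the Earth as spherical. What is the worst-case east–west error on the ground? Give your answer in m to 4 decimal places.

0.0521 m

With a 0.0000025° grid the true value lies within half a step, ±0.0000025°/2 = ±1.25e-06°, of the stored one.
Parallels shrink by cos φ, so at 67.957° a degree of longitude is 111120 × 0.3753 ≈ 41703.6 m.
So at most 1.25e-06° × 41703.6 ≈ 0.0521295 m east–west.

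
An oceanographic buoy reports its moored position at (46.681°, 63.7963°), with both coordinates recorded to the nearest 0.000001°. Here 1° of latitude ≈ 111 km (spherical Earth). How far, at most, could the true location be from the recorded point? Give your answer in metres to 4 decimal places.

0.0673 metres

Rounding to 6 decimal places leaves each coordinate within ±5e-07° of the true value.
North–south component: 5e-07° × 111000 = 0.0555 m.
East–west component at 46.681°: 5e-07° × 111000 × cos 46.681° ≈ 5e-07 × 76152.6 ≈ 0.0380763 m.
Worst case both components are at the extreme and orthogonal: √(0.0555² + 0.0380763²) ≈ 0.0673057 m.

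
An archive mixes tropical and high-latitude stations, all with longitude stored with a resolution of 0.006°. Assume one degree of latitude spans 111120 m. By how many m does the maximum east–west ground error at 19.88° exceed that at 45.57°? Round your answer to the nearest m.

80 m

With a 0.006° grid the true value lies within half a step, ±0.006°/2 = ±0.003°, of the stored one.
At 19.88°: 0.003° × 111120 × cos 19.88° = 0.003 × 111120 × 0.9404 ≈ 313.49 m.
At 45.57°: 0.003° × 111120 × cos 45.57° = 0.003 × 111120 × 0.7000 ≈ 233.36 m.
Difference: 313.49 − 233.36 = 80.13 m.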